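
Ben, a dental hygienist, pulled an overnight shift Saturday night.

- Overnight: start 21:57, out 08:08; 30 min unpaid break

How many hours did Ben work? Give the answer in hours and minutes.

9 h 41 min

Overnight: 21:57 → midnight = 2 h 3 min; midnight → 08:08 = 8 h 8 min; span 10 h 11 min; less 30 min break → 9 h 41 min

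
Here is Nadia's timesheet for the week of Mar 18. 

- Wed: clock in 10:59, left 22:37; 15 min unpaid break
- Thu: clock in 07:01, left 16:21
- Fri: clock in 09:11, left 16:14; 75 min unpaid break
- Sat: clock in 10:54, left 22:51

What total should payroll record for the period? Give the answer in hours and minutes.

Wed: 10:59–22:37 = 11 h 38 min; less 15 min break → 11 h 23 min
Thu: 07:01–16:21 = 9 h 20 min
Fri: 09:11–16:14 = 7 h 3 min; less 75 min break → 5 h 48 min
Sat: 10:54–22:51 = 11 h 57 min
Total: 11 h 23 min + 9 h 20 min + 5 h 48 min + 11 h 57 min = 38 h 28 min.

38 h 28 min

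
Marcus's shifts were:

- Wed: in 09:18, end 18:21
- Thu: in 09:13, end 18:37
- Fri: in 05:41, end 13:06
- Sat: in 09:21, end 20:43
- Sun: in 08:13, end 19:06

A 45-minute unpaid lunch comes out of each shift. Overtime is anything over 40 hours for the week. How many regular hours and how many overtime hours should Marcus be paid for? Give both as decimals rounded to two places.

Regular 40.00 hours, overtime 4.37 hours

Wed: 09:18–18:21 = 9 h 3 min; less 45 min break → 8 h 18 min
Thu: 09:13–18:37 = 9 h 24 min; less 45 min break → 8 h 39 min
Fri: 05:41–13:06 = 7 h 25 min; less 45 min break → 6 h 40 min
Sat: 09:21–20:43 = 11 h 22 min; less 45 min break → 10 h 37 min
Sun: 08:13–19:06 = 10 h 53 min; less 45 min break → 10 h 8 min
Total worked: 44 h 22 min = 44.37 h.
Threshold 40 h → overtime 4 h 22 min, regular 40 h 0 min.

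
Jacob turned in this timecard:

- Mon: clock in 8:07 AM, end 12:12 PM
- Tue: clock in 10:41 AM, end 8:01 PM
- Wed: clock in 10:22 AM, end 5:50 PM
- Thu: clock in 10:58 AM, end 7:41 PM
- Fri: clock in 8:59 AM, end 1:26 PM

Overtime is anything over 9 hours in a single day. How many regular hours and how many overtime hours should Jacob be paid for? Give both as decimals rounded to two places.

Mon: 8:07 AM–12:12 PM = 4 h 5 min
Tue: 10:41 AM–8:01 PM = 9 h 20 min
Wed: 10:22 AM–5:50 PM = 7 h 28 min
Thu: 10:58 AM–7:41 PM = 8 h 43 min
Fri: 8:59 AM–1:26 PM = 4 h 27 min
Mon reg 4 h 5 min / OT 0 h 0 min; Tue reg 9 h 0 min / OT 0 h 20 min; Wed reg 7 h 28 min / OT 0 h 0 min; Thu reg 8 h 43 min / OT 0 h 0 min; Fri reg 4 h 27 min / OT 0 h 0 min.
Totals: regular 33 h 43 min, overtime 0 h 20 min.

Regular 33.72 hours, overtime 0.33 hours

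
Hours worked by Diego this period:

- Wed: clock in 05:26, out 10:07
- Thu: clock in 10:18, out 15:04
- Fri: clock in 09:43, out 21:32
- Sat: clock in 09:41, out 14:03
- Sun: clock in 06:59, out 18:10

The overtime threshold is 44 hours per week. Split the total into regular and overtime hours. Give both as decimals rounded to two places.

Wed: 05:26–10:07 = 4 h 41 min
Thu: 10:18–15:04 = 4 h 46 min
Fri: 09:43–21:32 = 11 h 49 min
Sat: 09:41–14:03 = 4 h 22 min
Sun: 06:59–18:10 = 11 h 11 min
Total worked: 36 h 49 min = 36.82 h.
Threshold 44 h → overtime 0 h 0 min, regular 36 h 49 min.

Regular 36.82 hours, overtime 0.00 hours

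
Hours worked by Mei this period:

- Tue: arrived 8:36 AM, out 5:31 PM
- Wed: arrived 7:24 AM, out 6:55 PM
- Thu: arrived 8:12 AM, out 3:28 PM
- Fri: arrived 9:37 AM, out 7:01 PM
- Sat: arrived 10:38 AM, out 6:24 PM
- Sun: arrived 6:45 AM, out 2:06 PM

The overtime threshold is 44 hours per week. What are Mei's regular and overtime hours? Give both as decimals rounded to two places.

Regular 44.00 hours, overtime 8.22 hours

Tue: 8:36 AM–5:31 PM = 8 h 55 min
Wed: 7:24 AM–6:55 PM = 11 h 31 min
Thu: 8:12 AM–3:28 PM = 7 h 16 min
Fri: 9:37 AM–7:01 PM = 9 h 24 min
Sat: 10:38 AM–6:24 PM = 7 h 46 min
Sun: 6:45 AM–2:06 PM = 7 h 21 min
Total worked: 52 h 13 min = 52.22 h.
Threshold 44 h → overtime 8 h 13 min, regular 44 h 0 min.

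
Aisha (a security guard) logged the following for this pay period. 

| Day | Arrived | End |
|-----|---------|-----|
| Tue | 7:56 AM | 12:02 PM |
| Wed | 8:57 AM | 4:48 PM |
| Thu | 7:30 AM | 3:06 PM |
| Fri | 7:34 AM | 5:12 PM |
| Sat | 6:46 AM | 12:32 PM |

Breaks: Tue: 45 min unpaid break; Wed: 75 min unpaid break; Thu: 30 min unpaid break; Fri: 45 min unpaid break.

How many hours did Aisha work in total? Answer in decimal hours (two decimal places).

31.70 hours

Tue: 7:56 AM–12:02 PM = 4 h 6 min; less 45 min break → 3 h 21 min
Wed: 8:57 AM–4:48 PM = 7 h 51 min; less 75 min break → 6 h 36 min
Thu: 7:30 AM–3:06 PM = 7 h 36 min; less 30 min break → 7 h 6 min
Fri: 7:34 AM–5:12 PM = 9 h 38 min; less 45 min break → 8 h 53 min
Sat: 6:46 AM–12:32 PM = 5 h 46 min
Total: 3 h 21 min + 6 h 36 min + 7 h 6 min + 8 h 53 min + 5 h 46 min = 31 h 42 min.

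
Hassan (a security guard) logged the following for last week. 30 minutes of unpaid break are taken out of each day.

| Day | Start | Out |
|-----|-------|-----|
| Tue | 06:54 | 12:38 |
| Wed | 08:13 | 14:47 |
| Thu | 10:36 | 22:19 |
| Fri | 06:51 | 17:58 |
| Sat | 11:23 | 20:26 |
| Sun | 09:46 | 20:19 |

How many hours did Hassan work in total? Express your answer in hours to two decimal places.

Tue: 06:54–12:38 = 5 h 44 min; less 30 min break → 5 h 14 min
Wed: 08:13–14:47 = 6 h 34 min; less 30 min break → 6 h 4 min
Thu: 10:36–22:19 = 11 h 43 min; less 30 min break → 11 h 13 min
Fri: 06:51–17:58 = 11 h 7 min; less 30 min break → 10 h 37 min
Sat: 11:23–20:26 = 9 h 3 min; less 30 min break → 8 h 33 min
Sun: 09:46–20:19 = 10 h 33 min; less 30 min break → 10 h 3 min
Total: 5 h 14 min + 6 h 4 min + 11 h 13 min + 10 h 37 min + 8 h 33 min + 10 h 3 min = 51 h 44 min.

51.73 hours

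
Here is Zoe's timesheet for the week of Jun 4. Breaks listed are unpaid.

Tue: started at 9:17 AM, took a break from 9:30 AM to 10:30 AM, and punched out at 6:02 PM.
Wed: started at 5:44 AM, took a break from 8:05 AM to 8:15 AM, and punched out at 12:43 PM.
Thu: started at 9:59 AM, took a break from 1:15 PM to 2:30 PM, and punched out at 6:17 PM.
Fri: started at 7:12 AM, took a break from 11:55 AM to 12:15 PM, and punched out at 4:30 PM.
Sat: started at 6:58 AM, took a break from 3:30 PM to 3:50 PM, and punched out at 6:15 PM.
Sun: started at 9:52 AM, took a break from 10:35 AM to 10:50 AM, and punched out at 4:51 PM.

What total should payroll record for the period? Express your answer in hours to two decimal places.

48.27 hours

Tue: 9:17 AM–6:02 PM = 8 h 45 min; less 60 min break → 7 h 45 min
Wed: 5:44 AM–12:43 PM = 6 h 59 min; less 10 min break → 6 h 49 min
Thu: 9:59 AM–6:17 PM = 8 h 18 min; less 75 min break → 7 h 3 min
Fri: 7:12 AM–4:30 PM = 9 h 18 min; less 20 min break → 8 h 58 min
Sat: 6:58 AM–6:15 PM = 11 h 17 min; less 20 min break → 10 h 57 min
Sun: 9:52 AM–4:51 PM = 6 h 59 min; less 15 min break → 6 h 44 min
Total: 7 h 45 min + 6 h 49 min + 7 h 3 min + 8 h 58 min + 10 h 57 min + 6 h 44 min = 48 h 16 min.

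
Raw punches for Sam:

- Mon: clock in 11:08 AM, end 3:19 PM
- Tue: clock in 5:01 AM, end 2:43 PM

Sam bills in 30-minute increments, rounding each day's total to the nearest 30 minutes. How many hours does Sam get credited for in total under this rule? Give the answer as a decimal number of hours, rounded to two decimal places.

Mon: 11:08 AM–3:19 PM = 4 h 11 min → rounds to 4 h 0 min
Tue: 5:01 AM–2:43 PM = 9 h 42 min → rounds to 9 h 30 min
Total credited: 13 h 30 min.

13.50 hours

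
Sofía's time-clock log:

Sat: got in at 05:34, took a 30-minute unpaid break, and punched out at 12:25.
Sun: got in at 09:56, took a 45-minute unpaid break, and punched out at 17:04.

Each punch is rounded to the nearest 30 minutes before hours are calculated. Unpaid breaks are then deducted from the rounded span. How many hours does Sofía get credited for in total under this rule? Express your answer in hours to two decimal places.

Sat: in 05:34→05:30, out 12:25→12:30; 7 h 0 min − 30 min = 6 h 30 min
Sun: in 09:56→10:00, out 17:04→17:00; 7 h 0 min − 45 min = 6 h 15 min
Total credited: 12 h 45 min.

12.75 hours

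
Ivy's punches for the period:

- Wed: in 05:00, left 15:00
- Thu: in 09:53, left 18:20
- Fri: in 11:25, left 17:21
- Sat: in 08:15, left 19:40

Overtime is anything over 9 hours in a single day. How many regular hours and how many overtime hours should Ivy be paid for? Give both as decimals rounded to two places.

Wed: 05:00–15:00 = 10 h 0 min
Thu: 09:53–18:20 = 8 h 27 min
Fri: 11:25–17:21 = 5 h 56 min
Sat: 08:15–19:40 = 11 h 25 min
Wed reg 9 h 0 min / OT 1 h 0 min; Thu reg 8 h 27 min / OT 0 h 0 min; Fri reg 5 h 56 min / OT 0 h 0 min; Sat reg 9 h 0 min / OT 2 h 25 min.
Totals: regular 32 h 23 min, overtime 3 h 25 min.

Regular 32.38 hours, overtime 3.42 hours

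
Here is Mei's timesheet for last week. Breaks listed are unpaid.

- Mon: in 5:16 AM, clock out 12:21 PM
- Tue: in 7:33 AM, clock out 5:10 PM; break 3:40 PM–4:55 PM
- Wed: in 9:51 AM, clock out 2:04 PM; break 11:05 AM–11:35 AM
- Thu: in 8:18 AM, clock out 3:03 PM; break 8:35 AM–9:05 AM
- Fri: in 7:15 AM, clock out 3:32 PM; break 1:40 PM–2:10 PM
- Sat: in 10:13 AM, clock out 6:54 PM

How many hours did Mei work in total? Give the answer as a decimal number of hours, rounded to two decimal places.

41.88 hours

Mon: 5:16 AM–12:21 PM = 7 h 5 min
Tue: 7:33 AM–5:10 PM = 9 h 37 min; less 75 min break → 8 h 22 min
Wed: 9:51 AM–2:04 PM = 4 h 13 min; less 30 min break → 3 h 43 min
Thu: 8:18 AM–3:03 PM = 6 h 45 min; less 30 min break → 6 h 15 min
Fri: 7:15 AM–3:32 PM = 8 h 17 min; less 30 min break → 7 h 47 min
Sat: 10:13 AM–6:54 PM = 8 h 41 min
Total: 7 h 5 min + 8 h 22 min + 3 h 43 min + 6 h 15 min + 7 h 47 min + 8 h 41 min = 41 h 53 min.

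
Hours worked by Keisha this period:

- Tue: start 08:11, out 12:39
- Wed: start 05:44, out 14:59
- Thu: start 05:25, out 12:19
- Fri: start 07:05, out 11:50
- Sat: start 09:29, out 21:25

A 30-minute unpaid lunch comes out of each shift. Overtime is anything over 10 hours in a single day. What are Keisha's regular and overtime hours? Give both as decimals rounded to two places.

Tue: 08:11–12:39 = 4 h 28 min; less 30 min break → 3 h 58 min
Wed: 05:44–14:59 = 9 h 15 min; less 30 min break → 8 h 45 min
Thu: 05:25–12:19 = 6 h 54 min; less 30 min break → 6 h 24 min
Fri: 07:05–11:50 = 4 h 45 min; less 30 min break → 4 h 15 min
Sat: 09:29–21:25 = 11 h 56 min; less 30 min break → 11 h 26 min
Tue reg 3 h 58 min / OT 0 h 0 min; Wed reg 8 h 45 min / OT 0 h 0 min; Thu reg 6 h 24 min / OT 0 h 0 min; Fri reg 4 h 15 min / OT 0 h 0 min; Sat reg 10 h 0 min / OT 1 h 26 min.
Totals: regular 33 h 22 min, overtime 1 h 26 min.

Regular 33.37 hours, overtime 1.43 hours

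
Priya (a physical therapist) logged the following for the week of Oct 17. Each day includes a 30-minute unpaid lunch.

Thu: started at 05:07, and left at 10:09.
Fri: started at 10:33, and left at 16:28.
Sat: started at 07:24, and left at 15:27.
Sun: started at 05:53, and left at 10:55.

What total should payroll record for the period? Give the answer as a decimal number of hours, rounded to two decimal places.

22.03 hours

Thu: 05:07–10:09 = 5 h 2 min; less 30 min break → 4 h 32 min
Fri: 10:33–16:28 = 5 h 55 min; less 30 min break → 5 h 25 min
Sat: 07:24–15:27 = 8 h 3 min; less 30 min break → 7 h 33 min
Sun: 05:53–10:55 = 5 h 2 min; less 30 min break → 4 h 32 min
Total: 4 h 32 min + 5 h 25 min + 7 h 33 min + 4 h 32 min = 22 h 2 min.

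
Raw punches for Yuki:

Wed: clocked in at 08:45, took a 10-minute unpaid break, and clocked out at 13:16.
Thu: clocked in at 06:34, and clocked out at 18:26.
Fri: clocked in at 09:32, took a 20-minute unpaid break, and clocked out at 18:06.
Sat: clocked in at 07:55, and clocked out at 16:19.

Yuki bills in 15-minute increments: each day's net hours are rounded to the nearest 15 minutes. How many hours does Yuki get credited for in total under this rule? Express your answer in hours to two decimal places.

Wed: 08:45–13:16 = 4 h 31 min − 10 min = 4 h 21 min → rounds to 4 h 15 min
Thu: 06:34–18:26 = 11 h 52 min → rounds to 11 h 45 min
Fri: 09:32–18:06 = 8 h 34 min − 20 min = 8 h 14 min → rounds to 8 h 15 min
Sat: 07:55–16:19 = 8 h 24 min → rounds to 8 h 30 min
Total credited: 32 h 45 min.

32.75 hours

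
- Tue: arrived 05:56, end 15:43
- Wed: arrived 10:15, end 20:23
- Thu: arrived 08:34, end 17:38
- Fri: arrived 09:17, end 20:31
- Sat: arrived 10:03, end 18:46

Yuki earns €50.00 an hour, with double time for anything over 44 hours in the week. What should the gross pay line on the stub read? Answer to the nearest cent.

Tue: 05:56–15:43 = 9 h 47 min
Wed: 10:15–20:23 = 10 h 8 min
Thu: 08:34–17:38 = 9 h 4 min
Fri: 09:17–20:31 = 11 h 14 min
Sat: 10:03–18:46 = 8 h 43 min
Total worked: 48 h 56 min = 2936 min.
Regular 44 h 0 min = 2640 min at €50.00/h; overtime 4 h 56 min = 296 min at €100.00/h.
Pay = (2640 × €50.00 + 296 × €100.00) ÷ 60 = €2693.33.

€2693.33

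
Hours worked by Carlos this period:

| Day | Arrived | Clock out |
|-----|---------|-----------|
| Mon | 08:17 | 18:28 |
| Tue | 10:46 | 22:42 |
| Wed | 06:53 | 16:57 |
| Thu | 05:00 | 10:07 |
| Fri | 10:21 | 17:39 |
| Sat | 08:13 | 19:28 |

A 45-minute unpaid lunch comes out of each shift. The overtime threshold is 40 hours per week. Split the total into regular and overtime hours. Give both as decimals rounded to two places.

Regular 40.00 hours, overtime 11.35 hours

Mon: 08:17–18:28 = 10 h 11 min; less 45 min break → 9 h 26 min
Tue: 10:46–22:42 = 11 h 56 min; less 45 min break → 11 h 11 min
Wed: 06:53–16:57 = 10 h 4 min; less 45 min break → 9 h 19 min
Thu: 05:00–10:07 = 5 h 7 min; less 45 min break → 4 h 22 min
Fri: 10:21–17:39 = 7 h 18 min; less 45 min break → 6 h 33 min
Sat: 08:13–19:28 = 11 h 15 min; less 45 min break → 10 h 30 min
Total worked: 51 h 21 min = 51.35 h.
Threshold 40 h → overtime 11 h 21 min, regular 40 h 0 min.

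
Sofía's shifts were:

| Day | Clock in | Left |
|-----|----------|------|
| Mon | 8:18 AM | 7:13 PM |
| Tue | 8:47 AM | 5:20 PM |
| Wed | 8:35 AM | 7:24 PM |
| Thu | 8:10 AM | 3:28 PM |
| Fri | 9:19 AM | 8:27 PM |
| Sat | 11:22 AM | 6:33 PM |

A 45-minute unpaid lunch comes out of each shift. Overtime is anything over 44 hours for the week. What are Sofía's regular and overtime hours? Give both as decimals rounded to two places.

Regular 44.00 hours, overtime 7.40 hours

Mon: 8:18 AM–7:13 PM = 10 h 55 min; less 45 min break → 10 h 10 min
Tue: 8:47 AM–5:20 PM = 8 h 33 min; less 45 min break → 7 h 48 min
Wed: 8:35 AM–7:24 PM = 10 h 49 min; less 45 min break → 10 h 4 min
Thu: 8:10 AM–3:28 PM = 7 h 18 min; less 45 min break → 6 h 33 min
Fri: 9:19 AM–8:27 PM = 11 h 8 min; less 45 min break → 10 h 23 min
Sat: 11:22 AM–6:33 PM = 7 h 11 min; less 45 min break → 6 h 26 min
Total worked: 51 h 24 min = 51.40 h.
Threshold 44 h → overtime 7 h 24 min, regular 44 h 0 min.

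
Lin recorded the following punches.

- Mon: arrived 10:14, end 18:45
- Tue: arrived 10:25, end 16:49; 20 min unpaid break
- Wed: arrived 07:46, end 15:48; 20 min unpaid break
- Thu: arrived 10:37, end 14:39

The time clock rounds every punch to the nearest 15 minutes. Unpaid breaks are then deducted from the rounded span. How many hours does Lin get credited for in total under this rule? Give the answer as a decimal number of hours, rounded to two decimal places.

26.33 hours

Mon: in 10:14→10:15, out 18:45→18:45; 8 h 30 min
Tue: in 10:25→10:30, out 16:49→16:45; 6 h 15 min − 20 min = 5 h 55 min
Wed: in 07:46→07:45, out 15:48→15:45; 8 h 0 min − 20 min = 7 h 40 min
Thu: in 10:37→10:30, out 14:39→14:45; 4 h 15 min
Total credited: 26 h 20 min.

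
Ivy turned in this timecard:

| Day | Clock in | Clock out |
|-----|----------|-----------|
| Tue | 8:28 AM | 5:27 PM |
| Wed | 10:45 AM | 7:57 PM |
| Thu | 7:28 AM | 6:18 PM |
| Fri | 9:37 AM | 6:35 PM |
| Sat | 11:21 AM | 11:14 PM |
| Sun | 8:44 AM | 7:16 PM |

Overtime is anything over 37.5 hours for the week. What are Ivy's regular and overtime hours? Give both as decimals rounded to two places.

Tue: 8:28 AM–5:27 PM = 8 h 59 min
Wed: 10:45 AM–7:57 PM = 9 h 12 min
Thu: 7:28 AM–6:18 PM = 10 h 50 min
Fri: 9:37 AM–6:35 PM = 8 h 58 min
Sat: 11:21 AM–11:14 PM = 11 h 53 min
Sun: 8:44 AM–7:16 PM = 10 h 32 min
Total worked: 60 h 24 min = 60.40 h.
Threshold 37.5 h → overtime 22 h 54 min, regular 37 h 30 min.

Regular 37.50 hours, overtime 22.90 hours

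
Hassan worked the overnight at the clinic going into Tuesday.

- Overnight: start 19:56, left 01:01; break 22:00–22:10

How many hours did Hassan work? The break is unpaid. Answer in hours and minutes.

Overnight: 19:56 → midnight = 4 h 4 min; midnight → 01:01 = 1 h 1 min; span 5 h 5 min; less 10 min break → 4 h 55 min

4 h 55 min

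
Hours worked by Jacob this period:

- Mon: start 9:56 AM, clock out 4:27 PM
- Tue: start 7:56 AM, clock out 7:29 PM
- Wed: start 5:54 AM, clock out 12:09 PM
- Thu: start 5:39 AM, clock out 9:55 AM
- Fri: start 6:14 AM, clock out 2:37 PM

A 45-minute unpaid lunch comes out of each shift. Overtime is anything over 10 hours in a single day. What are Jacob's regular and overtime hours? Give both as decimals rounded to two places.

Mon: 9:56 AM–4:27 PM = 6 h 31 min; less 45 min break → 5 h 46 min
Tue: 7:56 AM–7:29 PM = 11 h 33 min; less 45 min break → 10 h 48 min
Wed: 5:54 AM–12:09 PM = 6 h 15 min; less 45 min break → 5 h 30 min
Thu: 5:39 AM–9:55 AM = 4 h 16 min; less 45 min break → 3 h 31 min
Fri: 6:14 AM–2:37 PM = 8 h 23 min; less 45 min break → 7 h 38 min
Mon reg 5 h 46 min / OT 0 h 0 min; Tue reg 10 h 0 min / OT 0 h 48 min; Wed reg 5 h 30 min / OT 0 h 0 min; Thu reg 3 h 31 min / OT 0 h 0 min; Fri reg 7 h 38 min / OT 0 h 0 min.
Totals: regular 32 h 25 min, overtime 0 h 48 min.

Regular 32.42 hours, overtime 0.80 hours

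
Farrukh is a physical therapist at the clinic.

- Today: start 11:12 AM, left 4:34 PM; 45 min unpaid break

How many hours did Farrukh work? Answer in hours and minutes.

Today: 11:12 AM–4:34 PM = 5 h 22 min; less 45 min break → 4 h 37 min

4 h 37 min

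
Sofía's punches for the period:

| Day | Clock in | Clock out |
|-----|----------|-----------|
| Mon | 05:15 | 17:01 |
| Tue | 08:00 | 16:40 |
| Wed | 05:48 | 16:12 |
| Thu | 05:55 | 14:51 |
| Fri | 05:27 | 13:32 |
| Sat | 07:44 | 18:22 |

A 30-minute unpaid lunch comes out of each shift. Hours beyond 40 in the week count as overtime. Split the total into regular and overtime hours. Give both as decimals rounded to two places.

Mon: 05:15–17:01 = 11 h 46 min; less 30 min break → 11 h 16 min
Tue: 08:00–16:40 = 8 h 40 min; less 30 min break → 8 h 10 min
Wed: 05:48–16:12 = 10 h 24 min; less 30 min break → 9 h 54 min
Thu: 05:55–14:51 = 8 h 56 min; less 30 min break → 8 h 26 min
Fri: 05:27–13:32 = 8 h 5 min; less 30 min break → 7 h 35 min
Sat: 07:44–18:22 = 10 h 38 min; less 30 min break → 10 h 8 min
Total worked: 55 h 29 min = 55.48 h.
Threshold 40 h → overtime 15 h 29 min, regular 40 h 0 min.

Regular 40.00 hours, overtime 15.48 hours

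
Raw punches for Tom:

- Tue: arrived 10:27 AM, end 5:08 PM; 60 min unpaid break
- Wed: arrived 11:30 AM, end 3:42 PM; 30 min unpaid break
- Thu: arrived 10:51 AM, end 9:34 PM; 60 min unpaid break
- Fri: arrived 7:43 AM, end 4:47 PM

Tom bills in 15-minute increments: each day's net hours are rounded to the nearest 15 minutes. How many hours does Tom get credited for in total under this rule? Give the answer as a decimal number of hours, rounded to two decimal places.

Tue: 10:27 AM–5:08 PM = 6 h 41 min − 60 min = 5 h 41 min → rounds to 5 h 45 min
Wed: 11:30 AM–3:42 PM = 4 h 12 min − 30 min = 3 h 42 min → rounds to 3 h 45 min
Thu: 10:51 AM–9:34 PM = 10 h 43 min − 60 min = 9 h 43 min → rounds to 9 h 45 min
Fri: 7:43 AM–4:47 PM = 9 h 4 min → rounds to 9 h 0 min
Total credited: 28 h 15 min.

28.25 hours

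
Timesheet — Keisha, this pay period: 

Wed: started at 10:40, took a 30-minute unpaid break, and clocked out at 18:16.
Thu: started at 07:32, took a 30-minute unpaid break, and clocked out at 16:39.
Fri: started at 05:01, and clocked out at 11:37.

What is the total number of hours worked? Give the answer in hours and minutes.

22 h 19 min

Wed: 10:40–18:16 = 7 h 36 min; less 30 min break → 7 h 6 min
Thu: 07:32–16:39 = 9 h 7 min; less 30 min break → 8 h 37 min
Fri: 05:01–11:37 = 6 h 36 min
Total: 7 h 6 min + 8 h 37 min + 6 h 36 min = 22 h 19 min.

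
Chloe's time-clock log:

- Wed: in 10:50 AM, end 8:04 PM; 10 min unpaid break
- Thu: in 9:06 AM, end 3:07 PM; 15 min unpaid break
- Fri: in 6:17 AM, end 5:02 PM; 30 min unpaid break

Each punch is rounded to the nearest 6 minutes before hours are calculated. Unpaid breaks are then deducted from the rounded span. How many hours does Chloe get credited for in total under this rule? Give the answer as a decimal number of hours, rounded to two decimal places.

25.08 hours

Wed: in 10:50 AM→10:48 AM, out 8:04 PM→8:06 PM; 9 h 18 min − 10 min = 9 h 8 min
Thu: in 9:06 AM→9:06 AM, out 3:07 PM→3:06 PM; 6 h 0 min − 15 min = 5 h 45 min
Fri: in 6:17 AM→6:18 AM, out 5:02 PM→5:00 PM; 10 h 42 min − 30 min = 10 h 12 min
Total credited: 25 h 5 min.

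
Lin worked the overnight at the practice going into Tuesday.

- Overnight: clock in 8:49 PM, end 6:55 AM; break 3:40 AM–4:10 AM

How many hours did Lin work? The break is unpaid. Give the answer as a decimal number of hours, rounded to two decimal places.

Overnight: 8:49 PM → midnight = 3 h 11 min; midnight → 6:55 AM = 6 h 55 min; span 10 h 6 min; less 30 min break → 9 h 36 min

9.60 hours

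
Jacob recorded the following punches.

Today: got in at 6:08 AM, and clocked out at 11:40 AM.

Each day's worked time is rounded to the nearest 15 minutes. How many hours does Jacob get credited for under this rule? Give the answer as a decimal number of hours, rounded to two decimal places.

Today: 6:08 AM–11:40 AM = 5 h 32 min → rounds to 5 h 30 min

5.50 hours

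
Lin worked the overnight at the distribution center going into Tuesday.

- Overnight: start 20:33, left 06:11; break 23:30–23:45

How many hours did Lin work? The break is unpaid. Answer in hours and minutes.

9 h 23 min

Overnight: 20:33 → midnight = 3 h 27 min; midnight → 06:11 = 6 h 11 min; span 9 h 38 min; less 15 min break → 9 h 23 min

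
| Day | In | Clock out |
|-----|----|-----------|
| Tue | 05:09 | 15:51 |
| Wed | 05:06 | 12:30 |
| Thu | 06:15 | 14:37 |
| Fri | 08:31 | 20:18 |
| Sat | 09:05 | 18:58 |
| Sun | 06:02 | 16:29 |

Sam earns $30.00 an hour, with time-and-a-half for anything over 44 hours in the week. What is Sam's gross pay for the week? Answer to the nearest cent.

$1976.25

Tue: 05:09–15:51 = 10 h 42 min
Wed: 05:06–12:30 = 7 h 24 min
Thu: 06:15–14:37 = 8 h 22 min
Fri: 08:31–20:18 = 11 h 47 min
Sat: 09:05–18:58 = 9 h 53 min
Sun: 06:02–16:29 = 10 h 27 min
Total worked: 58 h 35 min = 3515 min.
Regular 44 h 0 min = 2640 min at $30.00/h; overtime 14 h 35 min = 875 min at $45.00/h.
Pay = (2640 × $30.00 + 875 × $45.00) ÷ 60 = $1976.25.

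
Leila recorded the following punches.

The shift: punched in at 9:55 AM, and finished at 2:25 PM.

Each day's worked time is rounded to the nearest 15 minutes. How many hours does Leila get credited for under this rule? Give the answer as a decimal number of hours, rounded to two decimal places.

The shift: 9:55 AM–2:25 PM = 4 h 30 min → rounds to 4 h 30 min

4.50 hours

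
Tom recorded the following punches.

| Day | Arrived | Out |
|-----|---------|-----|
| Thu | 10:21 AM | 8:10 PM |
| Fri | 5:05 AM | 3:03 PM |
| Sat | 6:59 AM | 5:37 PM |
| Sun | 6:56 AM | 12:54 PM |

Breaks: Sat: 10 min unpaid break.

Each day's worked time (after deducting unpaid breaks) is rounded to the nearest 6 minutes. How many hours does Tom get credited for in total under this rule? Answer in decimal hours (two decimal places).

Thu: 10:21 AM–8:10 PM = 9 h 49 min → rounds to 9 h 48 min
Fri: 5:05 AM–3:03 PM = 9 h 58 min → rounds to 10 h 0 min
Sat: 6:59 AM–5:37 PM = 10 h 38 min − 10 min = 10 h 28 min → rounds to 10 h 30 min
Sun: 6:56 AM–12:54 PM = 5 h 58 min → rounds to 6 h 0 min
Total credited: 36 h 18 min.

36.30 hours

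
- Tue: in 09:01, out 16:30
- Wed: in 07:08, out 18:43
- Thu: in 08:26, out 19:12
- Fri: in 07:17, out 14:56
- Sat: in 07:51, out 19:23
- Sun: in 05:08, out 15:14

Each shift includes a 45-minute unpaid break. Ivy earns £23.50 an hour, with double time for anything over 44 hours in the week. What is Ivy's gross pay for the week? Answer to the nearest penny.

Tue: 09:01–16:30 = 7 h 29 min; less 45 min break → 6 h 44 min
Wed: 07:08–18:43 = 11 h 35 min; less 45 min break → 10 h 50 min
Thu: 08:26–19:12 = 10 h 46 min; less 45 min break → 10 h 1 min
Fri: 07:17–14:56 = 7 h 39 min; less 45 min break → 6 h 54 min
Sat: 07:51–19:23 = 11 h 32 min; less 45 min break → 10 h 47 min
Sun: 05:08–15:14 = 10 h 6 min; less 45 min break → 9 h 21 min
Total worked: 54 h 37 min = 3277 min.
Regular 44 h 0 min = 2640 min at £23.50/h; overtime 10 h 37 min = 637 min at £47.00/h.
Pay = (2640 × £23.50 + 637 × £47.00) ÷ 60 = £1532.98.

£1532.98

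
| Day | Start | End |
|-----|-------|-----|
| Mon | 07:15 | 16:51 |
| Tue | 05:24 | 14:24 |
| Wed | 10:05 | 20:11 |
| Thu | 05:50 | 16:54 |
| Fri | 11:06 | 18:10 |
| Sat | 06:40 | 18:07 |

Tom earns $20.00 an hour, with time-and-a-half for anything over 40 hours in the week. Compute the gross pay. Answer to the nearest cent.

$1348.50

Mon: 07:15–16:51 = 9 h 36 min
Tue: 05:24–14:24 = 9 h 0 min
Wed: 10:05–20:11 = 10 h 6 min
Thu: 05:50–16:54 = 11 h 4 min
Fri: 11:06–18:10 = 7 h 4 min
Sat: 06:40–18:07 = 11 h 27 min
Total worked: 58 h 17 min = 3497 min.
Regular 40 h 0 min = 2400 min at $20.00/h; overtime 18 h 17 min = 1097 min at $30.00/h.
Pay = (2400 × $20.00 + 1097 × $30.00) ÷ 60 = $1348.50.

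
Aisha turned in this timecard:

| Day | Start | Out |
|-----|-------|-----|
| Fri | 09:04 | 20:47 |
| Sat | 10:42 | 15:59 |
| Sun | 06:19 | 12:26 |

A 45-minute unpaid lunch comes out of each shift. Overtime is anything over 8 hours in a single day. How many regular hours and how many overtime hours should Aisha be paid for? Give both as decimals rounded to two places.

Fri: 09:04–20:47 = 11 h 43 min; less 45 min break → 10 h 58 min
Sat: 10:42–15:59 = 5 h 17 min; less 45 min break → 4 h 32 min
Sun: 06:19–12:26 = 6 h 7 min; less 45 min break → 5 h 22 min
Fri reg 8 h 0 min / OT 2 h 58 min; Sat reg 4 h 32 min / OT 0 h 0 min; Sun reg 5 h 22 min / OT 0 h 0 min.
Totals: regular 17 h 54 min, overtime 2 h 58 min.

Regular 17.90 hours, overtime 2.97 hours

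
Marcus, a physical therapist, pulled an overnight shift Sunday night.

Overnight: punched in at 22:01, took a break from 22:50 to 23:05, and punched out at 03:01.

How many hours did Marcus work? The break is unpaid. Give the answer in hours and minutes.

Overnight: 22:01 → midnight = 1 h 59 min; midnight → 03:01 = 3 h 1 min; span 5 h 0 min; less 15 min break → 4 h 45 min

4 h 45 min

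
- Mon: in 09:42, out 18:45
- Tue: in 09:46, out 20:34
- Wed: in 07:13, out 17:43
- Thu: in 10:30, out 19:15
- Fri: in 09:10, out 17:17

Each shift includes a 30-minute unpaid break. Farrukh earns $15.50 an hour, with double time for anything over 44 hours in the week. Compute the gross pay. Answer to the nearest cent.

Mon: 09:42–18:45 = 9 h 3 min; less 30 min break → 8 h 33 min
Tue: 09:46–20:34 = 10 h 48 min; less 30 min break → 10 h 18 min
Wed: 07:13–17:43 = 10 h 30 min; less 30 min break → 10 h 0 min
Thu: 10:30–19:15 = 8 h 45 min; less 30 min break → 8 h 15 min
Fri: 09:10–17:17 = 8 h 7 min; less 30 min break → 7 h 37 min
Total worked: 44 h 43 min = 2683 min.
Regular 44 h 0 min = 2640 min at $15.50/h; overtime 0 h 43 min = 43 min at $31.00/h.
Pay = (2640 × $15.50 + 43 × $31.00) ÷ 60 = $704.22.

$704.22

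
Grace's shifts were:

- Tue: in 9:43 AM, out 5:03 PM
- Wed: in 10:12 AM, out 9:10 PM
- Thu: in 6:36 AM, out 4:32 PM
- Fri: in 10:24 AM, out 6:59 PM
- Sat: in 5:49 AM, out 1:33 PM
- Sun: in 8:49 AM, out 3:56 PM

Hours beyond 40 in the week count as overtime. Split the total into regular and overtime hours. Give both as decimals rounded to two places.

Regular 40.00 hours, overtime 11.67 hours

Tue: 9:43 AM–5:03 PM = 7 h 20 min
Wed: 10:12 AM–9:10 PM = 10 h 58 min
Thu: 6:36 AM–4:32 PM = 9 h 56 min
Fri: 10:24 AM–6:59 PM = 8 h 35 min
Sat: 5:49 AM–1:33 PM = 7 h 44 min
Sun: 8:49 AM–3:56 PM = 7 h 7 min
Total worked: 51 h 40 min = 51.67 h.
Threshold 40 h → overtime 11 h 40 min, regular 40 h 0 min.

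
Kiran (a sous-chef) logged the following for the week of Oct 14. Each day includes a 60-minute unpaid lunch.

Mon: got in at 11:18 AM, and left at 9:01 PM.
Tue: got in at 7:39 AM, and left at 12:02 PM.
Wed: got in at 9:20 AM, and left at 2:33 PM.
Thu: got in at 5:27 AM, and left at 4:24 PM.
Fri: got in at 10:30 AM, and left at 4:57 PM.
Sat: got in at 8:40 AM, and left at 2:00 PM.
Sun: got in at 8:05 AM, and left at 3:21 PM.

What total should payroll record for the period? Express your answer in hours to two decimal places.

Mon: 11:18 AM–9:01 PM = 9 h 43 min; less 60 min break → 8 h 43 min
Tue: 7:39 AM–12:02 PM = 4 h 23 min; less 60 min break → 3 h 23 min
Wed: 9:20 AM–2:33 PM = 5 h 13 min; less 60 min break → 4 h 13 min
Thu: 5:27 AM–4:24 PM = 10 h 57 min; less 60 min break → 9 h 57 min
Fri: 10:30 AM–4:57 PM = 6 h 27 min; less 60 min break → 5 h 27 min
Sat: 8:40 AM–2:00 PM = 5 h 20 min; less 60 min break → 4 h 20 min
Sun: 8:05 AM–3:21 PM = 7 h 16 min; less 60 min break → 6 h 16 min
Total: 8 h 43 min + 3 h 23 min + 4 h 13 min + 9 h 57 min + 5 h 27 min + 4 h 20 min + 6 h 16 min = 42 h 19 min.

42.32 hours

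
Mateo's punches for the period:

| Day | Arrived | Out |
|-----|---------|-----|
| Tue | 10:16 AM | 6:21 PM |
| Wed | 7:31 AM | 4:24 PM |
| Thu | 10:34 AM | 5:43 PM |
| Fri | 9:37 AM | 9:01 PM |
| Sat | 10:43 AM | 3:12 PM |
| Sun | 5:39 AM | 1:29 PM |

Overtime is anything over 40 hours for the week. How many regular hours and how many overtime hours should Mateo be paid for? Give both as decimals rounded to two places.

Regular 40.00 hours, overtime 7.83 hours

Tue: 10:16 AM–6:21 PM = 8 h 5 min
Wed: 7:31 AM–4:24 PM = 8 h 53 min
Thu: 10:34 AM–5:43 PM = 7 h 9 min
Fri: 9:37 AM–9:01 PM = 11 h 24 min
Sat: 10:43 AM–3:12 PM = 4 h 29 min
Sun: 5:39 AM–1:29 PM = 7 h 50 min
Total worked: 47 h 50 min = 47.83 h.
Threshold 40 h → overtime 7 h 50 min, regular 40 h 0 min.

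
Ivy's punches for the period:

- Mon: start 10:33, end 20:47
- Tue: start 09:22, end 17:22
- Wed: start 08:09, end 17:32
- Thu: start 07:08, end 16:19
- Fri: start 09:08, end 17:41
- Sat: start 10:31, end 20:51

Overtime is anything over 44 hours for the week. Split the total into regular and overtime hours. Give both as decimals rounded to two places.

Regular 44.00 hours, overtime 11.68 hours

Mon: 10:33–20:47 = 10 h 14 min
Tue: 09:22–17:22 = 8 h 0 min
Wed: 08:09–17:32 = 9 h 23 min
Thu: 07:08–16:19 = 9 h 11 min
Fri: 09:08–17:41 = 8 h 33 min
Sat: 10:31–20:51 = 10 h 20 min
Total worked: 55 h 41 min = 55.68 h.
Threshold 44 h → overtime 11 h 41 min, regular 44 h 0 min.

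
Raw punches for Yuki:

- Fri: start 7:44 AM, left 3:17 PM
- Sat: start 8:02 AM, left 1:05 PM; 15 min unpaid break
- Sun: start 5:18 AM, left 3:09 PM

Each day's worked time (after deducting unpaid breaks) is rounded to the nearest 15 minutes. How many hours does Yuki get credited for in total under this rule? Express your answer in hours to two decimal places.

22.00 hours

Fri: 7:44 AM–3:17 PM = 7 h 33 min → rounds to 7 h 30 min
Sat: 8:02 AM–1:05 PM = 5 h 3 min − 15 min = 4 h 48 min → rounds to 4 h 45 min
Sun: 5:18 AM–3:09 PM = 9 h 51 min → rounds to 9 h 45 min
Total credited: 22 h 0 min.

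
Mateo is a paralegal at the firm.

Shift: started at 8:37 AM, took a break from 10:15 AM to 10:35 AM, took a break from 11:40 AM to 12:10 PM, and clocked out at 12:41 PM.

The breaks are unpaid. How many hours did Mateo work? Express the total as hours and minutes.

3 h 14 min

Shift: 8:37 AM–12:41 PM = 4 h 4 min; less 50 min break → 3 h 14 min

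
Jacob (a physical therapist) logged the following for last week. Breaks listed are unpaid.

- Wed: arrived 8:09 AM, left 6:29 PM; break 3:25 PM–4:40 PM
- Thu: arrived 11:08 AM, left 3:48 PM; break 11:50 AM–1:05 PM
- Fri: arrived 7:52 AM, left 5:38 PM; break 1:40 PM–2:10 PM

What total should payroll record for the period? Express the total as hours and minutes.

Wed: 8:09 AM–6:29 PM = 10 h 20 min; less 75 min break → 9 h 5 min
Thu: 11:08 AM–3:48 PM = 4 h 40 min; less 75 min break → 3 h 25 min
Fri: 7:52 AM–5:38 PM = 9 h 46 min; less 30 min break → 9 h 16 min
Total: 9 h 5 min + 3 h 25 min + 9 h 16 min = 21 h 46 min.

21 h 46 min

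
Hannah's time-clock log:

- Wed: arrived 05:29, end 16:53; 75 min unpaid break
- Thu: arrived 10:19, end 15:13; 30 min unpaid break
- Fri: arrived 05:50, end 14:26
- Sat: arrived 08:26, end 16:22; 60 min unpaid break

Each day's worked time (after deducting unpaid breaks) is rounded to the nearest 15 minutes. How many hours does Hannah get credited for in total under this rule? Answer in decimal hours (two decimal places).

30.25 hours

Wed: 05:29–16:53 = 11 h 24 min − 75 min = 10 h 9 min → rounds to 10 h 15 min
Thu: 10:19–15:13 = 4 h 54 min − 30 min = 4 h 24 min → rounds to 4 h 30 min
Fri: 05:50–14:26 = 8 h 36 min → rounds to 8 h 30 min
Sat: 08:26–16:22 = 7 h 56 min − 60 min = 6 h 56 min → rounds to 7 h 0 min
Total credited: 30 h 15 min.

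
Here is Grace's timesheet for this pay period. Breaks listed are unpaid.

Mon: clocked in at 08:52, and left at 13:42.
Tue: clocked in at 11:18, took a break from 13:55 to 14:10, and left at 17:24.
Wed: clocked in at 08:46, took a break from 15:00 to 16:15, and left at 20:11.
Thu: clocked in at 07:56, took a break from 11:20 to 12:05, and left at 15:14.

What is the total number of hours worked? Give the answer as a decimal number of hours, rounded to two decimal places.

27.40 hours

Mon: 08:52–13:42 = 4 h 50 min
Tue: 11:18–17:24 = 6 h 6 min; less 15 min break → 5 h 51 min
Wed: 08:46–20:11 = 11 h 25 min; less 75 min break → 10 h 10 min
Thu: 07:56–15:14 = 7 h 18 min; less 45 min break → 6 h 33 min
Total: 4 h 50 min + 5 h 51 min + 10 h 10 min + 6 h 33 min = 27 h 24 min.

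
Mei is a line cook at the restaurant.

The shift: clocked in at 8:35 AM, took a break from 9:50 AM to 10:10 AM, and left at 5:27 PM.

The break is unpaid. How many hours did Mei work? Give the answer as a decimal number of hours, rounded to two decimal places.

The shift: 8:35 AM–5:27 PM = 8 h 52 min; less 20 min break → 8 h 32 min

8.53 hours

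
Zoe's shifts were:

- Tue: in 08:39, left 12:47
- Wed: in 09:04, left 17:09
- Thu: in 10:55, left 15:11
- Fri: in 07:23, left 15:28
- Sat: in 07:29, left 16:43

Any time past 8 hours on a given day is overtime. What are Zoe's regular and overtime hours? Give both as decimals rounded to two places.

Regular 32.40 hours, overtime 1.40 hours

Tue: 08:39–12:47 = 4 h 8 min
Wed: 09:04–17:09 = 8 h 5 min
Thu: 10:55–15:11 = 4 h 16 min
Fri: 07:23–15:28 = 8 h 5 min
Sat: 07:29–16:43 = 9 h 14 min
Tue reg 4 h 8 min / OT 0 h 0 min; Wed reg 8 h 0 min / OT 0 h 5 min; Thu reg 4 h 16 min / OT 0 h 0 min; Fri reg 8 h 0 min / OT 0 h 5 min; Sat reg 8 h 0 min / OT 1 h 14 min.
Totals: regular 32 h 24 min, overtime 1 h 24 min.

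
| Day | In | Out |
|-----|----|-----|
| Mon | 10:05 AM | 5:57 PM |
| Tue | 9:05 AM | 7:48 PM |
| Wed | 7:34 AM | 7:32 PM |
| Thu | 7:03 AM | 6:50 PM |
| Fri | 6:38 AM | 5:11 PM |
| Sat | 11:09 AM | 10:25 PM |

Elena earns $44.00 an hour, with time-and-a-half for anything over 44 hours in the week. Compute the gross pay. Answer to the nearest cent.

Mon: 10:05 AM–5:57 PM = 7 h 52 min
Tue: 9:05 AM–7:48 PM = 10 h 43 min
Wed: 7:34 AM–7:32 PM = 11 h 58 min
Thu: 7:03 AM–6:50 PM = 11 h 47 min
Fri: 6:38 AM–5:11 PM = 10 h 33 min
Sat: 11:09 AM–10:25 PM = 11 h 16 min
Total worked: 64 h 9 min = 3849 min.
Regular 44 h 0 min = 2640 min at $44.00/h; overtime 20 h 9 min = 1209 min at $66.00/h.
Pay = (2640 × $44.00 + 1209 × $66.00) ÷ 60 = $3265.90.

$3265.90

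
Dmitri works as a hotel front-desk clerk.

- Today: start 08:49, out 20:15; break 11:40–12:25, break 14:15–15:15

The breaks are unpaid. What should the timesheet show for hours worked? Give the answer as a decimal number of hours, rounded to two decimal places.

9.68 hours

Today: 08:49–20:15 = 11 h 26 min; less 105 min break → 9 h 41 min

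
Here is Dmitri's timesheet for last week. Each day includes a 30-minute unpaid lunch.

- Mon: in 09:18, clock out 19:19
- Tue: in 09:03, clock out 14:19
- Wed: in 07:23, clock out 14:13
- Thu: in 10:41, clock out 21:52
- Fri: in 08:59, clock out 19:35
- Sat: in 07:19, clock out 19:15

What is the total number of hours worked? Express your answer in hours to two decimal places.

Mon: 09:18–19:19 = 10 h 1 min; less 30 min break → 9 h 31 min
Tue: 09:03–14:19 = 5 h 16 min; less 30 min break → 4 h 46 min
Wed: 07:23–14:13 = 6 h 50 min; less 30 min break → 6 h 20 min
Thu: 10:41–21:52 = 11 h 11 min; less 30 min break → 10 h 41 min
Fri: 08:59–19:35 = 10 h 36 min; less 30 min break → 10 h 6 min
Sat: 07:19–19:15 = 11 h 56 min; less 30 min break → 11 h 26 min
Total: 9 h 31 min + 4 h 46 min + 6 h 20 min + 10 h 41 min + 10 h 6 min + 11 h 26 min = 52 h 50 min.

52.83 hours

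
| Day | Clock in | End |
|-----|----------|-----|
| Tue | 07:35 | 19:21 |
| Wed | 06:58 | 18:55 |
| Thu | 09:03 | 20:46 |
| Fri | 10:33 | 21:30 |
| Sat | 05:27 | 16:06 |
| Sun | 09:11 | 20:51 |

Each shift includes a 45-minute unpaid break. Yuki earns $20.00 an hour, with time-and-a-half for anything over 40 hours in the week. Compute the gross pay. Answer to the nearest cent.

$1526.00

Tue: 07:35–19:21 = 11 h 46 min; less 45 min break → 11 h 1 min
Wed: 06:58–18:55 = 11 h 57 min; less 45 min break → 11 h 12 min
Thu: 09:03–20:46 = 11 h 43 min; less 45 min break → 10 h 58 min
Fri: 10:33–21:30 = 10 h 57 min; less 45 min break → 10 h 12 min
Sat: 05:27–16:06 = 10 h 39 min; less 45 min break → 9 h 54 min
Sun: 09:11–20:51 = 11 h 40 min; less 45 min break → 10 h 55 min
Total worked: 64 h 12 min = 3852 min.
Regular 40 h 0 min = 2400 min at $20.00/h; overtime 24 h 12 min = 1452 min at $30.00/h.
Pay = (2400 × $20.00 + 1452 × $30.00) ÷ 60 = $1526.00.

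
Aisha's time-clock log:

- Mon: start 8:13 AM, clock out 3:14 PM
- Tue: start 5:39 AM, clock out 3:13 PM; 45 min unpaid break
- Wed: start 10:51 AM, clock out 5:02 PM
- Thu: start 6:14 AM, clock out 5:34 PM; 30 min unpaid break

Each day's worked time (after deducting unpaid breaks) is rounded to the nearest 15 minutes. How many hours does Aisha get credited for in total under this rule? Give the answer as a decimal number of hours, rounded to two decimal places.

32.75 hours

Mon: 8:13 AM–3:14 PM = 7 h 1 min → rounds to 7 h 0 min
Tue: 5:39 AM–3:13 PM = 9 h 34 min − 45 min = 8 h 49 min → rounds to 8 h 45 min
Wed: 10:51 AM–5:02 PM = 6 h 11 min → rounds to 6 h 15 min
Thu: 6:14 AM–5:34 PM = 11 h 20 min − 30 min = 10 h 50 min → rounds to 10 h 45 min
Total credited: 32 h 45 min.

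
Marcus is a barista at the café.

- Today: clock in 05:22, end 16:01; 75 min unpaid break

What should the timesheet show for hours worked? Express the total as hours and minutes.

Today: 05:22–16:01 = 10 h 39 min; less 75 min break → 9 h 24 min

9 h 24 min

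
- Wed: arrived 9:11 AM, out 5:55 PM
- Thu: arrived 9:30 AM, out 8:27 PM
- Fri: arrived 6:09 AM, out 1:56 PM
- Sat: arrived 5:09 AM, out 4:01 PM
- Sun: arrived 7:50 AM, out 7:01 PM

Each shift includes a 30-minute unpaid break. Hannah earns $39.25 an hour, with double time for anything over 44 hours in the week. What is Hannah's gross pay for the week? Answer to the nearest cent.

Wed: 9:11 AM–5:55 PM = 8 h 44 min; less 30 min break → 8 h 14 min
Thu: 9:30 AM–8:27 PM = 10 h 57 min; less 30 min break → 10 h 27 min
Fri: 6:09 AM–1:56 PM = 7 h 47 min; less 30 min break → 7 h 17 min
Sat: 5:09 AM–4:01 PM = 10 h 52 min; less 30 min break → 10 h 22 min
Sun: 7:50 AM–7:01 PM = 11 h 11 min; less 30 min break → 10 h 41 min
Total worked: 47 h 1 min = 2821 min.
Regular 44 h 0 min = 2640 min at $39.25/h; overtime 3 h 1 min = 181 min at $78.50/h.
Pay = (2640 × $39.25 + 181 × $78.50) ÷ 60 = $1963.81.

$1963.81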